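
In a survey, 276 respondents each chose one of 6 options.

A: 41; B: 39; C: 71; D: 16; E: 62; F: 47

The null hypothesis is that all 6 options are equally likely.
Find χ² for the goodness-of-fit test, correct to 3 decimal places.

Expected count for each of the 6 categories: 276/6 = 46.
A: (41 − 46)²/46 = 25/46 = 0.5435
B: (39 − 46)²/46 = 49/46 = 1.0652
C: (71 − 46)²/46 = 625/46 = 13.5870
D: (16 − 46)²/46 = 900/46 = 19.5652
E: (62 − 46)²/46 = 256/46 = 5.5652
F: (47 − 46)²/46 = 1/46 = 0.0217
Sum = 40.348

40.348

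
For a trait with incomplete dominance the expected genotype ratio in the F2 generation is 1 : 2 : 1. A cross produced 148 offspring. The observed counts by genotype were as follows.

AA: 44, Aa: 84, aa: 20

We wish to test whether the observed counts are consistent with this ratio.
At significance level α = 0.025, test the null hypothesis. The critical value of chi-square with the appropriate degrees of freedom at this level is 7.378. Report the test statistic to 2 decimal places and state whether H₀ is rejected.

10.49; reject

Ratio total = 4. Expected counts: 148×1/4 = 37, 148×2/4 = 74, 148×1/4 = 37.
χ² = (44−37)²/37 + (84−74)²/74 + (20−37)²/37
   = 1.324 + 1.351 + 7.811
Sum = 10.49
df = 2. Since 10.49 > 7.378, we reject H₀.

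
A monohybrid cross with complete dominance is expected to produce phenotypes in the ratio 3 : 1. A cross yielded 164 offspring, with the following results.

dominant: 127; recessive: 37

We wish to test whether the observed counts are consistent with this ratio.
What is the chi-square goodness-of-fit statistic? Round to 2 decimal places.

Ratio total = 4. Expected counts: 164×3/4 = 123, 164×1/4 = 41.
χ² = (127−123)²/123 + (37−41)²/41
   = 0.130 + 0.390
Sum = 0.52

0.52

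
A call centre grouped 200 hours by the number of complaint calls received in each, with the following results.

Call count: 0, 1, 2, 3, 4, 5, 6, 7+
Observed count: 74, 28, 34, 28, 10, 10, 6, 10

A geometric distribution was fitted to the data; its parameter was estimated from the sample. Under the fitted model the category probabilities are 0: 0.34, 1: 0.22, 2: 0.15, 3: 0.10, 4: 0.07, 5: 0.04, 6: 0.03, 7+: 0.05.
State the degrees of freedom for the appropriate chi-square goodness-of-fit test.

There are k = 8 categories and 1 parameter estimated from the data, so df = 8 − 1 − 1 = 6.

6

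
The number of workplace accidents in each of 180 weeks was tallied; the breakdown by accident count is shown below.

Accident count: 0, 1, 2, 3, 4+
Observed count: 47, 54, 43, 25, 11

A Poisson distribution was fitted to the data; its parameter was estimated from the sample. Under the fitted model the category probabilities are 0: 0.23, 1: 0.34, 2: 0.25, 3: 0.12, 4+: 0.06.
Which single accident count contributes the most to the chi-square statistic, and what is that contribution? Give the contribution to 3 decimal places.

Expected counts E_i = n·p_i: 180×0.23 = 41.4, 180×0.34 = 61.2, 180×0.25 = 45, 180×0.12 = 21.6, 180×0.06 = 10.8.
0: (47 − 41.4)²/41.4 = 31.36/41.4 = 0.7575
1: (54 − 61.2)²/61.2 = 51.84/61.2 = 0.8471
2: (43 − 45)²/45 = 4/45 = 0.0889
3: (25 − 21.6)²/21.6 = 11.56/21.6 = 0.5352
4+: (11 − 10.8)²/10.8 = 0.04/10.8 = 0.0037
The largest term is for 1: 0.847.

1, 0.847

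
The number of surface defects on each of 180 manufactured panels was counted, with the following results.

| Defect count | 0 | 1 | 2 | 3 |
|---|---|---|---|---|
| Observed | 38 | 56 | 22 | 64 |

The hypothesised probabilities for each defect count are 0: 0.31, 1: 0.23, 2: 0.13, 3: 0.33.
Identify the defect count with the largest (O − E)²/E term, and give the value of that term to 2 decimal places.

Expected counts E_i = n·p_i: 180×0.31 = 55.8, 180×0.23 = 41.4, 180×0.13 = 23.4, 180×0.33 = 59.4.
0: (38 − 55.8)²/55.8 = 316.84/55.8 = 5.678
1: (56 − 41.4)²/41.4 = 213.16/41.4 = 5.149
2: (22 − 23.4)²/23.4 = 1.96/23.4 = 0.084
3: (64 − 59.4)²/59.4 = 21.16/59.4 = 0.356
The largest term is for 0: 5.68.

0, 5.68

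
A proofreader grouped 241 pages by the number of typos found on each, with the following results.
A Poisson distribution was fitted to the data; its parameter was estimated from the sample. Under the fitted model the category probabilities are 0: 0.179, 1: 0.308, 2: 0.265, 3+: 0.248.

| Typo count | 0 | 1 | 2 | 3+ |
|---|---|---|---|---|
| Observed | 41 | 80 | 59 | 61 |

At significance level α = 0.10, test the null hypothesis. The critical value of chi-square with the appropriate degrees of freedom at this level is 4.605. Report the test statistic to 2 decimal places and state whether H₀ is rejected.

0.95; do not reject

Expected counts E_i = n·p_i: 241×0.179 = 43.139, 241×0.308 = 74.228, 241×0.265 = 63.865, 241×0.248 = 59.768.
χ² = (41−43.139)²/43.139 + (80−74.228)²/74.228 + (59−63.865)²/63.865 + (61−59.768)²/59.768
   = 0.106 + 0.449 + 0.371 + 0.025
Sum = 0.95
df = 2. Since 0.95 < 4.605, we do not reject H₀.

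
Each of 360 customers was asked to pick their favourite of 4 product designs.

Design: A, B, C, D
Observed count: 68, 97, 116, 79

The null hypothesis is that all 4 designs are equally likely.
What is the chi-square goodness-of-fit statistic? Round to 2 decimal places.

Expected count for each of the 4 categories: 360/4 = 90.
χ² = (68−90)²/90 + (97−90)²/90 + (116−90)²/90 + (79−90)²/90
   = 5.378 + 0.544 + 7.511 + 1.344
Sum = 14.78

14.78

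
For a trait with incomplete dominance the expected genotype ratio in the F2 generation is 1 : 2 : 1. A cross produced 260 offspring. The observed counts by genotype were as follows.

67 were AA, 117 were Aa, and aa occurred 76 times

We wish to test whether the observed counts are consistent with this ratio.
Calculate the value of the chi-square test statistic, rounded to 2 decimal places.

Ratio total = 4. Expected counts: 260×1/4 = 65, 260×2/4 = 130, 260×1/4 = 65.
cat         O        E   (O−E)²/E
AA         67       65      0.062
Aa        117      130      1.300
aa         76       65      1.862
Sum = 3.22

3.22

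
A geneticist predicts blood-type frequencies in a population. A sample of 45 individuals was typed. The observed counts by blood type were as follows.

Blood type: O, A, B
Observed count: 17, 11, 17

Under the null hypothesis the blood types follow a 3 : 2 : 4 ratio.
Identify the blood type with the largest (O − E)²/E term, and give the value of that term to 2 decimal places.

Ratio total = 9. Expected counts: 45×3/9 = 15, 45×2/9 = 10, 45×4/9 = 20.
χ² = (17−15)²/15 + (11−10)²/10 + (17−20)²/20
   = 0.267 + 0.100 + 0.450
The largest term is for B: 0.45.

B, 0.45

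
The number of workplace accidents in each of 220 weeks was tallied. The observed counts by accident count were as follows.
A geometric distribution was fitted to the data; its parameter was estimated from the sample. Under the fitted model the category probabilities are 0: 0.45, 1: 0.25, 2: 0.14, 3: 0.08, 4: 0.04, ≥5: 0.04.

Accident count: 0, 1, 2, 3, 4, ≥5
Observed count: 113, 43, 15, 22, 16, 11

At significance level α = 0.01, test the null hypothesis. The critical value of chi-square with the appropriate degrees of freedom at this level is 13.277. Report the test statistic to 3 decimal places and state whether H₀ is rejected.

20.244; reject

Expected counts E_i = n·p_i: 220×0.45 = 99, 220×0.25 = 55, 220×0.14 = 30.8, 220×0.08 = 17.6, 220×0.04 = 8.8, 220×0.04 = 8.8.
0: (113 − 99)²/99 = 196/99 = 1.9798
1: (43 − 55)²/55 = 144/55 = 2.6182
2: (15 − 30.8)²/30.8 = 249.64/30.8 = 8.1052
3: (22 − 17.6)²/17.6 = 19.36/17.6 = 1.1000
4: (16 − 8.8)²/8.8 = 51.84/8.8 = 5.8909
≥5: (11 − 8.8)²/8.8 = 4.84/8.8 = 0.5500
Sum = 20.244
df = 4. Since 20.244 > 13.277, we reject H₀.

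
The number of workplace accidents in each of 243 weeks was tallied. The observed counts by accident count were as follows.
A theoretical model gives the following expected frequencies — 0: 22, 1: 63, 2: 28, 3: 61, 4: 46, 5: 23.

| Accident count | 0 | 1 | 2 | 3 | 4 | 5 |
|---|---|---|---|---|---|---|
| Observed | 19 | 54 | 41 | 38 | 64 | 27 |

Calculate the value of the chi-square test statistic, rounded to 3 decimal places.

24.142

cat         O        E   (O−E)²/E
0          19       22     0.4091
1          54       63     1.2857
2          41       28     6.0357
3          38       61     8.6721
4          64       46     7.0435
5          27       23     0.6957
Sum = 24.142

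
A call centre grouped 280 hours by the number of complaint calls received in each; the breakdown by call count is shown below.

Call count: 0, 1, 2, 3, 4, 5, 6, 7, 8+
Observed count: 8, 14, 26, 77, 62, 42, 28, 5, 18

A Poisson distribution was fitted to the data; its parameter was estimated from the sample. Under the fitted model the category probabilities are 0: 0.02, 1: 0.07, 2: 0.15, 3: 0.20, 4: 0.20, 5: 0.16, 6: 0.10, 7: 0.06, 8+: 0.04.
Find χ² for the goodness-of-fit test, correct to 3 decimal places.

Expected counts E_i = n·p_i: 280×0.02 = 5.6, 280×0.07 = 19.6, 280×0.15 = 42, 280×0.20 = 56, 280×0.20 = 56, 280×0.16 = 44.8, 280×0.10 = 28, 280×0.06 = 16.8, 280×0.04 = 11.2.
χ² = (8−5.6)²/5.6 + (14−19.6)²/19.6 + (26−42)²/42 + (77−56)²/56 + (62−56)²/56 + (42−44.8)²/44.8 + (28−28)²/28 + (5−16.8)²/16.8 + (18−11.2)²/11.2
   = 1.0286 + 1.6000 + 6.0952 + 7.8750 + 0.6429 + 0.1750 + 0.0000 + 8.2881 + 4.1286
Sum = 29.833

29.833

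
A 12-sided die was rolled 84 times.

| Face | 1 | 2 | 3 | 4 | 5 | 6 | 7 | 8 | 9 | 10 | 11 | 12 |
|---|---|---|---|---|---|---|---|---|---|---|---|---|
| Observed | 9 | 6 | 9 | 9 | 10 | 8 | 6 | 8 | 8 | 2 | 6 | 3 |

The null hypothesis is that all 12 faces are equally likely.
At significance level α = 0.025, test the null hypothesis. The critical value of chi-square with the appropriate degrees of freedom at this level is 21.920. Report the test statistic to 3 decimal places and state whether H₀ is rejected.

9.714; do not reject

Expected count for each of the 12 categories: 84/12 = 7.
cat         O        E   (O−E)²/E
1           9        7     0.5714
2           6        7     0.1429
3           9        7     0.5714
4           9        7     0.5714
5          10        7     1.2857
6           8        7     0.1429
7           6        7     0.1429
8           8        7     0.1429
9           8        7     0.1429
10          2        7     3.5714
11          6        7     0.1429
12          3        7     2.2857
Sum = 9.714
df = 11. Since 9.714 < 21.920, we do not reject H₀.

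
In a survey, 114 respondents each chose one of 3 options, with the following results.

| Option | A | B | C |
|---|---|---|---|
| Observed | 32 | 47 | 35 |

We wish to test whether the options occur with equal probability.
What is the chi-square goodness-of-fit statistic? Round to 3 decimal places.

Under H₀ each category has probability 1/3, so each expected count is 114/3 = 38.
cat         O        E   (O−E)²/E
A          32       38     0.9474
B          47       38     2.1316
C          35       38     0.2368
Sum = 3.316

3.316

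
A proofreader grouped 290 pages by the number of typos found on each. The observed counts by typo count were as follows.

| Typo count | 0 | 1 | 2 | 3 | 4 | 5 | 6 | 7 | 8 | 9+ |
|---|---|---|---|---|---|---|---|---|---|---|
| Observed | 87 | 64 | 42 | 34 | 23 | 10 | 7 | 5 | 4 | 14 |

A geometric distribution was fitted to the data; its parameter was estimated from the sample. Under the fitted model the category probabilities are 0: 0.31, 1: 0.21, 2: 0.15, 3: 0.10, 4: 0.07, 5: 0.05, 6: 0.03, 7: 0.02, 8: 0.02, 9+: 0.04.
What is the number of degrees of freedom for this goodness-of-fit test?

8

There are k = 10 categories and 1 parameter estimated from the data, so df = 10 − 1 − 1 = 8.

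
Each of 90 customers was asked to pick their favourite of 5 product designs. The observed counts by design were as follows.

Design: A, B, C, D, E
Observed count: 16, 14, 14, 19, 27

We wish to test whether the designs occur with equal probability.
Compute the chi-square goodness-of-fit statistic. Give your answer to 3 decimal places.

Under H₀ each category has probability 1/5, so each expected count is 90/5 = 18.
χ² = (16−18)²/18 + (14−18)²/18 + (14−18)²/18 + (19−18)²/18 + (27−18)²/18
   = 0.2222 + 0.8889 + 0.8889 + 0.0556 + 4.5000
Sum = 6.556

6.556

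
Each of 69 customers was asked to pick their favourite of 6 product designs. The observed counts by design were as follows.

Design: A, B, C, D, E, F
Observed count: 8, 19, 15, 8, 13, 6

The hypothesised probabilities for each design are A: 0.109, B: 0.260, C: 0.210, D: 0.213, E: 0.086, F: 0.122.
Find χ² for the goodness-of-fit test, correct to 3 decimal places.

12.271

Expected counts E_i = n·p_i: 69×0.109 = 7.521, 69×0.260 = 17.94, 69×0.210 = 14.49, 69×0.213 = 14.697, 69×0.086 = 5.934, 69×0.122 = 8.418.
χ² = (8−7.521)²/7.521 + (19−17.94)²/17.94 + (15−14.49)²/14.49 + (8−14.697)²/14.697 + (13−5.934)²/5.934 + (6−8.418)²/8.418
   = 0.0305 + 0.0626 + 0.0180 + 3.0516 + 8.4139 + 0.6946
Sum = 12.271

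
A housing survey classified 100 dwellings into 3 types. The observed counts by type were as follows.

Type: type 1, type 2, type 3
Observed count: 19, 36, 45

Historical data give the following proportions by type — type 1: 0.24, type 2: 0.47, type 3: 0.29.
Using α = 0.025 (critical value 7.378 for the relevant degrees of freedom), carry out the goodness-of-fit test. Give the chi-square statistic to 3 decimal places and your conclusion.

12.444; reject

Expected counts E_i = n·p_i: 100×0.24 = 24, 100×0.47 = 47, 100×0.29 = 29.
type 1: (19 − 24)²/24 = 25/24 = 1.0417
type 2: (36 − 47)²/47 = 121/47 = 2.5745
type 3: (45 − 29)²/29 = 256/29 = 8.8276
Sum = 12.444
df = 2. Since 12.444 > 7.378, we reject H₀.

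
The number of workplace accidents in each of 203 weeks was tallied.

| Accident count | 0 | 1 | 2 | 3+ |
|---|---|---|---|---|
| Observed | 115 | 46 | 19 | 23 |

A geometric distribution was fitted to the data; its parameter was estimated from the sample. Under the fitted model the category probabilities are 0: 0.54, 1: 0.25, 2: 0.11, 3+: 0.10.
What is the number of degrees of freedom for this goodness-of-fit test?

2

There are k = 4 categories and 1 parameter estimated from the data, so df = 4 − 1 − 1 = 2.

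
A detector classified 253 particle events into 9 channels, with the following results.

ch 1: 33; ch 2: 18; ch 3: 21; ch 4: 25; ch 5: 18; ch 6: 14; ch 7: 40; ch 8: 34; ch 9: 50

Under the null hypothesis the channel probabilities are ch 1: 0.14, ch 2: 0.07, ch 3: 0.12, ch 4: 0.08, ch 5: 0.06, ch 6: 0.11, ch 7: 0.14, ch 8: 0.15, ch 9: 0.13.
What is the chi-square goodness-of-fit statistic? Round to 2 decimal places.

Expected counts E_i = n·p_i: 253×0.14 = 35.42, 253×0.07 = 17.71, 253×0.12 = 30.36, 253×0.08 = 20.24, 253×0.06 = 15.18, 253×0.11 = 27.83, 253×0.14 = 35.42, 253×0.15 = 37.95, 253×0.13 = 32.89.
χ² = (33−35.42)²/35.42 + (18−17.71)²/17.71 + (21−30.36)²/30.36 + (25−20.24)²/20.24 + (18−15.18)²/15.18 + (14−27.83)²/27.83 + (40−35.42)²/35.42 + (34−37.95)²/37.95 + (50−32.89)²/32.89
   = 0.165 + 0.005 + 2.886 + 1.119 + 0.524 + 6.873 + 0.592 + 0.411 + 8.901
Sum = 21.48

21.48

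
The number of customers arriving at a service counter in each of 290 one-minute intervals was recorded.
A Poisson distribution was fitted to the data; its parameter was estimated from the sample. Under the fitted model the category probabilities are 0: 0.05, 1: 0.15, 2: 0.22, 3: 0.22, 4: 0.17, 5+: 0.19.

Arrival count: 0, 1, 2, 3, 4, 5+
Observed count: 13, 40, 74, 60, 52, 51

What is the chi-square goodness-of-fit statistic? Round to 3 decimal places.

2.747

Expected counts E_i = n·p_i: 290×0.05 = 14.5, 290×0.15 = 43.5, 290×0.22 = 63.8, 290×0.22 = 63.8, 290×0.17 = 49.3, 290×0.19 = 55.1.
0: (13 − 14.5)²/14.5 = 2.25/14.5 = 0.1552
1: (40 − 43.5)²/43.5 = 12.25/43.5 = 0.2816
2: (74 − 63.8)²/63.8 = 104.04/63.8 = 1.6307
3: (60 − 63.8)²/63.8 = 14.44/63.8 = 0.2263
4: (52 − 49.3)²/49.3 = 7.29/49.3 = 0.1479
5+: (51 − 55.1)²/55.1 = 16.81/55.1 = 0.3051
Sum = 2.747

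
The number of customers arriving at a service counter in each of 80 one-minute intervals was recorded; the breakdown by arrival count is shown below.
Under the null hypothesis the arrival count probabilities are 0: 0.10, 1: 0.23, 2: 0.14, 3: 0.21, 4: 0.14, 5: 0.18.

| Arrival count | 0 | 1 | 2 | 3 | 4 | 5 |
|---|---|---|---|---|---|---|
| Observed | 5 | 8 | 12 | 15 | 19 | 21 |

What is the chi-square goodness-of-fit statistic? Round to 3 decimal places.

15.710

Expected counts E_i = n·p_i: 80×0.10 = 8, 80×0.23 = 18.4, 80×0.14 = 11.2, 80×0.21 = 16.8, 80×0.14 = 11.2, 80×0.18 = 14.4.
cat         O        E   (O−E)²/E
0           5        8     1.1250
1           8     18.4     5.8783
2          12     11.2     0.0571
3          15     16.8     0.1929
4          19     11.2     5.4321
5          21     14.4     3.0250
Sum = 15.710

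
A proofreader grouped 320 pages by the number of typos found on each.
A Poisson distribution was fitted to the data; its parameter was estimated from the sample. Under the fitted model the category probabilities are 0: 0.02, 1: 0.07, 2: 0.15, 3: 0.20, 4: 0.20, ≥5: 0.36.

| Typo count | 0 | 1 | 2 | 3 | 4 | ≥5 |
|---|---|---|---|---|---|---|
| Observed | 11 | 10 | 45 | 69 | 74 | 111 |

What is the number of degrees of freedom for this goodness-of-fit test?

There are k = 6 categories and 1 parameter estimated from the data, so df = 6 − 1 − 1 = 4.

4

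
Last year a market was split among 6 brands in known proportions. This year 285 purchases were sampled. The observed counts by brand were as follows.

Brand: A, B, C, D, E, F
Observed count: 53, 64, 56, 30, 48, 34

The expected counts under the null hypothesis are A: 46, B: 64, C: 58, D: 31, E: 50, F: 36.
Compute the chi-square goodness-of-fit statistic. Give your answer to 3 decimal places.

cat         O        E   (O−E)²/E
A          53       46     1.0652
B          64       64     0.0000
C          56       58     0.0690
D          30       31     0.0323
E          48       50     0.0800
F          34       36     0.1111
Sum = 1.358

1.358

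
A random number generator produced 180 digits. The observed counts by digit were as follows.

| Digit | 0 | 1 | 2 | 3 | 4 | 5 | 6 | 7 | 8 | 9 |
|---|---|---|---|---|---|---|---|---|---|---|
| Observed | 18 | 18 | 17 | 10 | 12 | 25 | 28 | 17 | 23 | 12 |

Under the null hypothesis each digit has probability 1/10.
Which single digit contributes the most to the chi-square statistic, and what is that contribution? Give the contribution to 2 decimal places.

Under H₀ each category has probability 1/10, so each expected count is 180/10 = 18.
χ² = (18−18)²/18 + (18−18)²/18 + (17−18)²/18 + (10−18)²/18 + (12−18)²/18 + (25−18)²/18 + (28−18)²/18 + (17−18)²/18 + (23−18)²/18 + (12−18)²/18
   = 0.000 + 0.000 + 0.056 + 3.556 + 2.000 + 2.722 + 5.556 + 0.056 + 1.389 + 2.000
The largest term is for 6: 5.56.

6, 5.56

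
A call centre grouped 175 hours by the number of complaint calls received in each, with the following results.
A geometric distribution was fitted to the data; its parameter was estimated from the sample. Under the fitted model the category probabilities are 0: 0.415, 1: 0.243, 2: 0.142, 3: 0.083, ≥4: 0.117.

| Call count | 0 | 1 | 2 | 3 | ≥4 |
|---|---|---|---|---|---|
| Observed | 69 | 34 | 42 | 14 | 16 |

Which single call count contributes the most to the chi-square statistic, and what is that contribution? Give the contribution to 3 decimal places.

Expected counts E_i = n·p_i: 175×0.415 = 72.625, 175×0.243 = 42.525, 175×0.142 = 24.85, 175×0.083 = 14.525, 175×0.117 = 20.475.
cat         O        E   (O−E)²/E
0          69   72.625     0.1809
1          34   42.525     1.7090
2          42    24.85    11.8359
3          14   14.525     0.0190
≥4         16   20.475     0.9781
The largest term is for 2: 11.836.

2, 11.836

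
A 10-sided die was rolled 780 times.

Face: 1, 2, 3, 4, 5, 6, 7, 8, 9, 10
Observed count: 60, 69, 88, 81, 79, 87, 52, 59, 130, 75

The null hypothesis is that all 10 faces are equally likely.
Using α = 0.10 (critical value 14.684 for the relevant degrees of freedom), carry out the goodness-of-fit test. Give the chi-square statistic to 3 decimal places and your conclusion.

Expected count for each of the 10 categories: 780/10 = 78.
cat         O        E   (O−E)²/E
1          60       78     4.1538
2          69       78     1.0385
3          88       78     1.2821
4          81       78     0.1154
5          79       78     0.0128
6          87       78     1.0385
7          52       78     8.6667
8          59       78     4.6282
9         130       78    34.6667
10         75       78     0.1154
Sum = 55.718
df = 9. Since 55.718 > 14.684, we reject H₀.

55.718; reject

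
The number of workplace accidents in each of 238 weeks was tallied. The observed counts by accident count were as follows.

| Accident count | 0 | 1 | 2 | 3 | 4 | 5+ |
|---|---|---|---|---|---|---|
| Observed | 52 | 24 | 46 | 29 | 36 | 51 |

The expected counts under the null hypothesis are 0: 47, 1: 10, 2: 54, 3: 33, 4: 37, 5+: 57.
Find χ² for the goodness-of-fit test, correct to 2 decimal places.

22.46

0: (52 − 47)²/47 = 25/47 = 0.532
1: (24 − 10)²/10 = 196/10 = 19.600
2: (46 − 54)²/54 = 64/54 = 1.185
3: (29 − 33)²/33 = 16/33 = 0.485
4: (36 − 37)²/37 = 1/37 = 0.027
5+: (51 − 57)²/57 = 36/57 = 0.632
Sum = 22.46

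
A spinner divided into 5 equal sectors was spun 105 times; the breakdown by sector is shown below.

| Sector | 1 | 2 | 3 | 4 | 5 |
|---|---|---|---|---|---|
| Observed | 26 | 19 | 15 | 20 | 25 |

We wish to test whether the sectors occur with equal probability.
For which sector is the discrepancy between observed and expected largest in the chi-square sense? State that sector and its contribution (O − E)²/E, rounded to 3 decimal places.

Under H₀ each category has probability 1/5, so each expected count is 105/5 = 21.
χ² = (26−21)²/21 + (19−21)²/21 + (15−21)²/21 + (20−21)²/21 + (25−21)²/21
   = 1.1905 + 0.1905 + 1.7143 + 0.0476 + 0.7619
The largest term is for 3: 1.714.

3, 1.714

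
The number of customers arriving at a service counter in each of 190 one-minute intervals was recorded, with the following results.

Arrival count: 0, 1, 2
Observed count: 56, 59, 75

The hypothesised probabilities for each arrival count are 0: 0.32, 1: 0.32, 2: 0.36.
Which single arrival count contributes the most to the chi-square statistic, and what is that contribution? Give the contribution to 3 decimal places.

2, 0.637

Expected counts E_i = n·p_i: 190×0.32 = 60.8, 190×0.32 = 60.8, 190×0.36 = 68.4.
cat         O        E   (O−E)²/E
0          56     60.8     0.3789
1          59     60.8     0.0533
2          75     68.4     0.6368
The largest term is for 2: 0.637.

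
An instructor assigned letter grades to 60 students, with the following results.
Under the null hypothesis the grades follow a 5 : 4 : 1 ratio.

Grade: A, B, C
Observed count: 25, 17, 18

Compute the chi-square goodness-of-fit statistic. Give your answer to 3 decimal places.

Ratio total = 10. Expected counts: 60×5/10 = 30, 60×4/10 = 24, 60×1/10 = 6.
χ² = (25−30)²/30 + (17−24)²/24 + (18−6)²/6
   = 0.8333 + 2.0417 + 24.0000
Sum = 26.875

26.875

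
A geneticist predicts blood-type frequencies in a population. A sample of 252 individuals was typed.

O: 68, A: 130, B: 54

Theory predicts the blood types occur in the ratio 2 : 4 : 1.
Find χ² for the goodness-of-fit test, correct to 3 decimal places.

Ratio total = 7. Expected counts: 252×2/7 = 72, 252×4/7 = 144, 252×1/7 = 36.
χ² = (68−72)²/72 + (130−144)²/144 + (54−36)²/36
   = 0.2222 + 1.3611 + 9.0000
Sum = 10.583

10.583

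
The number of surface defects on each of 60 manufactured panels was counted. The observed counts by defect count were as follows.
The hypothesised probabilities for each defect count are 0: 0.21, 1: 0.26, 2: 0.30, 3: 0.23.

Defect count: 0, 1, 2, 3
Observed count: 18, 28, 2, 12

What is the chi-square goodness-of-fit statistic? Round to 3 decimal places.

26.628

Expected counts E_i = n·p_i: 60×0.21 = 12.6, 60×0.26 = 15.6, 60×0.30 = 18, 60×0.23 = 13.8.
cat         O        E   (O−E)²/E
0          18     12.6     2.3143
1          28     15.6     9.8564
2           2       18    14.2222
3          12     13.8     0.2348
Sum = 26.628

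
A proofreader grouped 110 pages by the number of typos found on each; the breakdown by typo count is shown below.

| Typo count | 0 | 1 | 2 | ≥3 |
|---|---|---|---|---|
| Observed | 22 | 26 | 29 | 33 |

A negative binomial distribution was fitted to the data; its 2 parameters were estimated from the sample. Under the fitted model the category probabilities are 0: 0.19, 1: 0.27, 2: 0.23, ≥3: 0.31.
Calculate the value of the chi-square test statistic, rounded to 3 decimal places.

1.095

Expected counts E_i = n·p_i: 110×0.19 = 20.9, 110×0.27 = 29.7, 110×0.23 = 25.3, 110×0.31 = 34.1.
χ² = (22−20.9)²/20.9 + (26−29.7)²/29.7 + (29−25.3)²/25.3 + (33−34.1)²/34.1
   = 0.0579 + 0.4609 + 0.5411 + 0.0355
Sum = 1.095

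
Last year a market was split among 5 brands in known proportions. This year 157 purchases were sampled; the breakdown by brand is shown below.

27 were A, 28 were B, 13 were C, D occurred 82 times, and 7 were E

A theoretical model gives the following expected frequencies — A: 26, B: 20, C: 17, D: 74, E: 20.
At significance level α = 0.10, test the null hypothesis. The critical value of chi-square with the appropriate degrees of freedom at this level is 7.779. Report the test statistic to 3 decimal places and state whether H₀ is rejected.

χ² = (27−26)²/26 + (28−20)²/20 + (13−17)²/17 + (82−74)²/74 + (7−20)²/20
   = 0.0385 + 3.2000 + 0.9412 + 0.8649 + 8.4500
Sum = 13.495
df = 4. Since 13.495 > 7.779, we reject H₀.

13.495; reject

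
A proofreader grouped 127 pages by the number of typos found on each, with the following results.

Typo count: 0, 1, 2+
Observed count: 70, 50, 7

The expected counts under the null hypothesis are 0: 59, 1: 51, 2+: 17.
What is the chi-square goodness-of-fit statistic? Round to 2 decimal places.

7.95

0: (70 − 59)²/59 = 121/59 = 2.051
1: (50 − 51)²/51 = 1/51 = 0.020
2+: (7 − 17)²/17 = 100/17 = 5.882
Sum = 7.95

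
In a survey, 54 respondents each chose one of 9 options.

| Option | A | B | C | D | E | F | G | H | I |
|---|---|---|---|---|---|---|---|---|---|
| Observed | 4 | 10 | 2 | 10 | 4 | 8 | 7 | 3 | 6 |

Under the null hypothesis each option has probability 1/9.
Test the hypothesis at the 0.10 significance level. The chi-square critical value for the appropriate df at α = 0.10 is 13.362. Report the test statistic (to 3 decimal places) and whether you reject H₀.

Under H₀ each category has probability 1/9, so each expected count is 54/9 = 6.
A: (4 − 6)²/6 = 4/6 = 0.6667
B: (10 − 6)²/6 = 16/6 = 2.6667
C: (2 − 6)²/6 = 16/6 = 2.6667
D: (10 − 6)²/6 = 16/6 = 2.6667
E: (4 − 6)²/6 = 4/6 = 0.6667
F: (8 − 6)²/6 = 4/6 = 0.6667
G: (7 − 6)²/6 = 1/6 = 0.1667
H: (3 − 6)²/6 = 9/6 = 1.5000
I: (6 − 6)²/6 = 0/6 = 0.0000
Sum = 11.667
df = 8. Since 11.667 < 13.362, we do not reject H₀.

11.667; do not reject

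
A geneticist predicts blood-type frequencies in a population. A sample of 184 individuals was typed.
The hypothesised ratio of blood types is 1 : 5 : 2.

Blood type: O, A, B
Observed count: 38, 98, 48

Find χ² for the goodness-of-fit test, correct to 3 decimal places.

12.383

Ratio total = 8. Expected counts: 184×1/8 = 23, 184×5/8 = 115, 184×2/8 = 46.
cat         O        E   (O−E)²/E
O          38       23     9.7826
A          98      115     2.5130
B          48       46     0.0870
Sum = 12.383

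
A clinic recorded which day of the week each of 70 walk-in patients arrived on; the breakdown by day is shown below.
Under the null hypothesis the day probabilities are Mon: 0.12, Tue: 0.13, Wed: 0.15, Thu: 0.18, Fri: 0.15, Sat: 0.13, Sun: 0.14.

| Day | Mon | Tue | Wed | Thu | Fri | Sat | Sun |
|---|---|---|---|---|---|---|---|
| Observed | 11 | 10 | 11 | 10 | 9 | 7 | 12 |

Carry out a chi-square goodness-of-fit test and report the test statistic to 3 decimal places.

2.647

Expected counts E_i = n·p_i: 70×0.12 = 8.4, 70×0.13 = 9.1, 70×0.15 = 10.5, 70×0.18 = 12.6, 70×0.15 = 10.5, 70×0.13 = 9.1, 70×0.14 = 9.8.
Mon: (11 − 8.4)²/8.4 = 6.76/8.4 = 0.8048
Tue: (10 − 9.1)²/9.1 = 0.81/9.1 = 0.0890
Wed: (11 − 10.5)²/10.5 = 0.25/10.5 = 0.0238
Thu: (10 − 12.6)²/12.6 = 6.76/12.6 = 0.5365
Fri: (9 − 10.5)²/10.5 = 2.25/10.5 = 0.2143
Sat: (7 − 9.1)²/9.1 = 4.41/9.1 = 0.4846
Sun: (12 − 9.8)²/9.8 = 4.84/9.8 = 0.4939
Sum = 2.647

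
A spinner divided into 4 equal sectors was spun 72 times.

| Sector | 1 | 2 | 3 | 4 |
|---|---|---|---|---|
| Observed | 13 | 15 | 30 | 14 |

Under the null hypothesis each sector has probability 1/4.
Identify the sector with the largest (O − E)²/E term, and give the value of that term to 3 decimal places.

Under H₀ each category has probability 1/4, so each expected count is 72/4 = 18.
χ² = (13−18)²/18 + (15−18)²/18 + (30−18)²/18 + (14−18)²/18
   = 1.3889 + 0.5000 + 8.0000 + 0.8889
The largest term is for 3: 8.000.

3, 8.000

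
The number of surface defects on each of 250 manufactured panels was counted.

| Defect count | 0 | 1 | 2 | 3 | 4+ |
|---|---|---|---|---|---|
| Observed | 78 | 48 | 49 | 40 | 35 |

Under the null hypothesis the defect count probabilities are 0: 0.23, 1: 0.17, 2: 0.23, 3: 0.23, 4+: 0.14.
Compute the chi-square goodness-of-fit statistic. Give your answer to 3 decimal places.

Expected counts E_i = n·p_i: 250×0.23 = 57.5, 250×0.17 = 42.5, 250×0.23 = 57.5, 250×0.23 = 57.5, 250×0.14 = 35.
χ² = (78−57.5)²/57.5 + (48−42.5)²/42.5 + (49−57.5)²/57.5 + (40−57.5)²/57.5 + (35−35)²/35
   = 7.3087 + 0.7118 + 1.2565 + 5.3261 + 0.0000
Sum = 14.603

14.603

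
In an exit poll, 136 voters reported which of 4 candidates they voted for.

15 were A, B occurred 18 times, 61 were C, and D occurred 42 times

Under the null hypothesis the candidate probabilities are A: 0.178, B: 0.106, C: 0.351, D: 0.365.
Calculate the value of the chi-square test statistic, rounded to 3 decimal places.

9.255

Expected counts E_i = n·p_i: 136×0.178 = 24.208, 136×0.106 = 14.416, 136×0.351 = 47.736, 136×0.365 = 49.64.
χ² = (15−24.208)²/24.208 + (18−14.416)²/14.416 + (61−47.736)²/47.736 + (42−49.64)²/49.64
   = 3.5024 + 0.8910 + 3.6856 + 1.1759
Sum = 9.255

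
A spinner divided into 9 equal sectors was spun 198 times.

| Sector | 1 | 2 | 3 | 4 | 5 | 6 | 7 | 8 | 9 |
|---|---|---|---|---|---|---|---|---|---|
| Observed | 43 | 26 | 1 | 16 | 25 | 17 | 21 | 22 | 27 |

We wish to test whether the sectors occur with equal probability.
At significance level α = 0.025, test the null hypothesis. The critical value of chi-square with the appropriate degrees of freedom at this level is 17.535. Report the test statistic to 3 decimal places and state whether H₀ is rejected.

Under H₀ each category has probability 1/9, so each expected count is 198/9 = 22.
1: (43 − 22)²/22 = 441/22 = 20.0455
2: (26 − 22)²/22 = 16/22 = 0.7273
3: (1 − 22)²/22 = 441/22 = 20.0455
4: (16 − 22)²/22 = 36/22 = 1.6364
5: (25 − 22)²/22 = 9/22 = 0.4091
6: (17 − 22)²/22 = 25/22 = 1.1364
7: (21 − 22)²/22 = 1/22 = 0.0455
8: (22 − 22)²/22 = 0/22 = 0.0000
9: (27 − 22)²/22 = 25/22 = 1.1364
Sum = 45.182
df = 8. Since 45.182 > 17.535, we reject H₀.

45.182; reject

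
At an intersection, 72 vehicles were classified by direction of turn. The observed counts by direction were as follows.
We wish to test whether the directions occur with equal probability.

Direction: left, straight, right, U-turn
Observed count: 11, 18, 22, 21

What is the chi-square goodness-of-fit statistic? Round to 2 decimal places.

Expected count for each of the 4 categories: 72/4 = 18.
cat           O        E   (O−E)²/E
left         11       18      2.722
straight     18       18      0.000
right        22       18      0.889
U-turn       21       18      0.500
Sum = 4.11

4.11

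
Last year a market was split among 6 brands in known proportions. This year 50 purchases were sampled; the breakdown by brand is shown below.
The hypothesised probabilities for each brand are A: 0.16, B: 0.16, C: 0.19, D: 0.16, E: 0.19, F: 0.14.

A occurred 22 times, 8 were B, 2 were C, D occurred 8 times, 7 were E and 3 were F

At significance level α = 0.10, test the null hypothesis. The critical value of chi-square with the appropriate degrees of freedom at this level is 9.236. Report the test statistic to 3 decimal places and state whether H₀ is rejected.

33.365; reject

Expected counts E_i = n·p_i: 50×0.16 = 8, 50×0.16 = 8, 50×0.19 = 9.5, 50×0.16 = 8, 50×0.19 = 9.5, 50×0.14 = 7.
A: (22 − 8)²/8 = 196/8 = 24.5000
B: (8 − 8)²/8 = 0/8 = 0.0000
C: (2 − 9.5)²/9.5 = 56.25/9.5 = 5.9211
D: (8 − 8)²/8 = 0/8 = 0.0000
E: (7 − 9.5)²/9.5 = 6.25/9.5 = 0.6579
F: (3 − 7)²/7 = 16/7 = 2.2857
Sum = 33.365
df = 5. Since 33.365 > 9.236, we reject H₀.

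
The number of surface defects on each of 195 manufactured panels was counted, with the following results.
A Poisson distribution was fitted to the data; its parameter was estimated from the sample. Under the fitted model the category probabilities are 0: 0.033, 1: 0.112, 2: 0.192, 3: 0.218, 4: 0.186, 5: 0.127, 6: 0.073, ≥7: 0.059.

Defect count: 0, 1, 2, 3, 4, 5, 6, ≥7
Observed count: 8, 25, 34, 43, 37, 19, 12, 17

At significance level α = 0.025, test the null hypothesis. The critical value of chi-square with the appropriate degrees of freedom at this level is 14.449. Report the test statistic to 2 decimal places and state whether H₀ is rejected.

Expected counts E_i = n·p_i: 195×0.033 = 6.435, 195×0.112 = 21.84, 195×0.192 = 37.44, 195×0.218 = 42.51, 195×0.186 = 36.27, 195×0.127 = 24.765, 195×0.073 = 14.235, 195×0.059 = 11.505.
χ² = (8−6.435)²/6.435 + (25−21.84)²/21.84 + (34−37.44)²/37.44 + (43−42.51)²/42.51 + (37−36.27)²/36.27 + (19−24.765)²/24.765 + (12−14.235)²/14.235 + (17−11.505)²/11.505
   = 0.381 + 0.457 + 0.316 + 0.006 + 0.015 + 1.342 + 0.351 + 2.625
Sum = 5.49
df = 6. Since 5.49 < 14.449, we do not reject H₀.

5.49; do not reject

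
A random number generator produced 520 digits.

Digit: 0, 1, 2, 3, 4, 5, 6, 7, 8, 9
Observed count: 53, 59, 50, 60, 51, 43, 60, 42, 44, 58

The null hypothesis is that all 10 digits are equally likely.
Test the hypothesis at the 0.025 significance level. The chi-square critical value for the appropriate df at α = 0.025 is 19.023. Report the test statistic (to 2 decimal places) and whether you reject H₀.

Expected count for each of the 10 categories: 520/10 = 52.
cat         O        E   (O−E)²/E
0          53       52      0.019
1          59       52      0.942
2          50       52      0.077
3          60       52      1.231
4          51       52      0.019
5          43       52      1.558
6          60       52      1.231
7          42       52      1.923
8          44       52      1.231
9          58       52      0.692
Sum = 8.92
df = 9. Since 8.92 < 19.023, we do not reject H₀.

8.92; do not reject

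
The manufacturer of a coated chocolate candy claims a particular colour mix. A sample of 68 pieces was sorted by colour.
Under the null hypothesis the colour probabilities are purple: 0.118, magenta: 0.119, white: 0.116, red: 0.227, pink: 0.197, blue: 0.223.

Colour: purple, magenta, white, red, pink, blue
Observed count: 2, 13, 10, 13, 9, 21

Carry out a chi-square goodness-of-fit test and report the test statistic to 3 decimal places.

Expected counts E_i = n·p_i: 68×0.118 = 8.024, 68×0.119 = 8.092, 68×0.116 = 7.888, 68×0.227 = 15.436, 68×0.197 = 13.396, 68×0.223 = 15.164.
cat          O        E   (O−E)²/E
purple       2    8.024     4.5225
magenta     13    8.092     2.9768
white       10    7.888     0.5655
red         13   15.436     0.3844
pink         9   13.396     1.4426
blue        21   15.164     2.2460
Sum = 12.138

12.138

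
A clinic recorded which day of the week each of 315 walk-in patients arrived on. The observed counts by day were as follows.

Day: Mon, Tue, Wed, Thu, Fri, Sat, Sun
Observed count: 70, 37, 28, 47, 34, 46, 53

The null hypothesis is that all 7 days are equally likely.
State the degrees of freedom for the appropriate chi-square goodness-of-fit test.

6

There are k = 7 categories and no parameters were estimated from the data, so df = 7 − 1 = 6.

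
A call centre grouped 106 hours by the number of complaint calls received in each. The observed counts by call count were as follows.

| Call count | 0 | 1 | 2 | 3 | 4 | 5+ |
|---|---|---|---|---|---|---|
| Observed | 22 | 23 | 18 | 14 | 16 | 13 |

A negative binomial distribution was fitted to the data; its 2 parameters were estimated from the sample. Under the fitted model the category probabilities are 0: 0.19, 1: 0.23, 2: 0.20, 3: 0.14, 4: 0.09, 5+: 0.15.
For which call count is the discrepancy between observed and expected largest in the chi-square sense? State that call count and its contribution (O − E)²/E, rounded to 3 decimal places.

Expected counts E_i = n·p_i: 106×0.19 = 20.14, 106×0.23 = 24.38, 106×0.20 = 21.2, 106×0.14 = 14.84, 106×0.09 = 9.54, 106×0.15 = 15.9.
cat         O        E   (O−E)²/E
0          22    20.14     0.1718
1          23    24.38     0.0781
2          18     21.2     0.4830
3          14    14.84     0.0475
4          16     9.54     4.3744
5+         13     15.9     0.5289
The largest term is for 4: 4.374.

4, 4.374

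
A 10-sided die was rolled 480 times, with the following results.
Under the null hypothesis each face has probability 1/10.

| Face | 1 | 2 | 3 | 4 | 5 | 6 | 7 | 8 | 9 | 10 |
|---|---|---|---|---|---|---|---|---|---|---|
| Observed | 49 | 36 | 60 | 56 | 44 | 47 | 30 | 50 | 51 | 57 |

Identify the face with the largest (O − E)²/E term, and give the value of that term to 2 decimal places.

Under H₀ each category has probability 1/10, so each expected count is 480/10 = 48.
χ² = (49−48)²/48 + (36−48)²/48 + (60−48)²/48 + (56−48)²/48 + (44−48)²/48 + (47−48)²/48 + (30−48)²/48 + (50−48)²/48 + (51−48)²/48 + (57−48)²/48
   = 0.021 + 3.000 + 3.000 + 1.333 + 0.333 + 0.021 + 6.750 + 0.083 + 0.188 + 1.688
The largest term is for 7: 6.75.

7, 6.75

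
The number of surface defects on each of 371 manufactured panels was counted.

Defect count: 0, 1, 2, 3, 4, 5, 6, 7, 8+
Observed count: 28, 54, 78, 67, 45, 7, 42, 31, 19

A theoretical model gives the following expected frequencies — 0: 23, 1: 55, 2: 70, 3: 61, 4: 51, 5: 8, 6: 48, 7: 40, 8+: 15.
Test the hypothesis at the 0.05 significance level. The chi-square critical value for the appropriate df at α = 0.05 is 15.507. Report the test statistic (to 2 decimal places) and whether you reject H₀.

7.28; do not reject

cat         O        E   (O−E)²/E
0          28       23      1.087
1          54       55      0.018
2          78       70      0.914
3          67       61      0.590
4          45       51      0.706
5           7        8      0.125
6          42       48      0.750
7          31       40      2.025
8+         19       15      1.067
Sum = 7.28
df = 8. Since 7.28 < 15.507, we do not reject H₀.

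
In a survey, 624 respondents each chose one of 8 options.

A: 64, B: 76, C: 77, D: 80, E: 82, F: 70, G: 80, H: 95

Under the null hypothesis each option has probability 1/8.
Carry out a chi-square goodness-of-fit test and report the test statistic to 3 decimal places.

Expected count for each of the 8 categories: 624/8 = 78.
A: (64 − 78)²/78 = 196/78 = 2.5128
B: (76 − 78)²/78 = 4/78 = 0.0513
C: (77 − 78)²/78 = 1/78 = 0.0128
D: (80 − 78)²/78 = 4/78 = 0.0513
E: (82 − 78)²/78 = 16/78 = 0.2051
F: (70 − 78)²/78 = 64/78 = 0.8205
G: (80 − 78)²/78 = 4/78 = 0.0513
H: (95 − 78)²/78 = 289/78 = 3.7051
Sum = 7.410

7.410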